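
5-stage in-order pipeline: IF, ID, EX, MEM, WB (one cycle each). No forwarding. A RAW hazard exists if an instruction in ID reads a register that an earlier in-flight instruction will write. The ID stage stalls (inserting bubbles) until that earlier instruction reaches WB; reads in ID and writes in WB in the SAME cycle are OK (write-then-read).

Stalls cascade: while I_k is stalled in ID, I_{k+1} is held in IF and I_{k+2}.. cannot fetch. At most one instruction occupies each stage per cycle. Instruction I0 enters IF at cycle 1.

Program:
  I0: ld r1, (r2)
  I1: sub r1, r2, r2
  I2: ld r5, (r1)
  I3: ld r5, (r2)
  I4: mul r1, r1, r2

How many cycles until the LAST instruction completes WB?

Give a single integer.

Answer: 11

Derivation:
I0 ld r1 <- r2: IF@1 ID@2 stall=0 (-) EX@3 MEM@4 WB@5
I1 sub r1 <- r2,r2: IF@2 ID@3 stall=0 (-) EX@4 MEM@5 WB@6
I2 ld r5 <- r1: IF@3 ID@4 stall=2 (RAW on I1.r1 (WB@6)) EX@7 MEM@8 WB@9
I3 ld r5 <- r2: IF@4 ID@7 stall=0 (-) EX@8 MEM@9 WB@10
I4 mul r1 <- r1,r2: IF@7 ID@8 stall=0 (-) EX@9 MEM@10 WB@11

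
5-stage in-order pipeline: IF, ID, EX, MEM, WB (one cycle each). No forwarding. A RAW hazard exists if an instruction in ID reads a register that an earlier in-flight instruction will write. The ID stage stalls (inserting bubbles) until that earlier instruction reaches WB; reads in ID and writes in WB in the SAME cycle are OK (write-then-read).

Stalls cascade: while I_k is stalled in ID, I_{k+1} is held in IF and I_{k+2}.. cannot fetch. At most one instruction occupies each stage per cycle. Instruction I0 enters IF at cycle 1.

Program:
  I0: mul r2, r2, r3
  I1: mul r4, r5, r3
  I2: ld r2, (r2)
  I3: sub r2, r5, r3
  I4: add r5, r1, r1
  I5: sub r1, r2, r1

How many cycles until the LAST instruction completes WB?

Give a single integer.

I0 mul r2 <- r2,r3: IF@1 ID@2 stall=0 (-) EX@3 MEM@4 WB@5
I1 mul r4 <- r5,r3: IF@2 ID@3 stall=0 (-) EX@4 MEM@5 WB@6
I2 ld r2 <- r2: IF@3 ID@4 stall=1 (RAW on I0.r2 (WB@5)) EX@6 MEM@7 WB@8
I3 sub r2 <- r5,r3: IF@4 ID@6 stall=0 (-) EX@7 MEM@8 WB@9
I4 add r5 <- r1,r1: IF@6 ID@7 stall=0 (-) EX@8 MEM@9 WB@10
I5 sub r1 <- r2,r1: IF@7 ID@8 stall=1 (RAW on I3.r2 (WB@9)) EX@10 MEM@11 WB@12

Answer: 12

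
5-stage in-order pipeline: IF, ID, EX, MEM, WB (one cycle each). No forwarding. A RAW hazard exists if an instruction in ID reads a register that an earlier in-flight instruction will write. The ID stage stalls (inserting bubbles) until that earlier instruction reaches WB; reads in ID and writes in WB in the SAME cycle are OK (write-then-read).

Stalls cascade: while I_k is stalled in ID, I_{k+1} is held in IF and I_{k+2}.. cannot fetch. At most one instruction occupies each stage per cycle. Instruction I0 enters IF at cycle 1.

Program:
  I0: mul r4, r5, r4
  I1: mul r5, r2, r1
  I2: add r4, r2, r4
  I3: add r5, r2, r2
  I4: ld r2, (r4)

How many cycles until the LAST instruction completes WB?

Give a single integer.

Answer: 11

Derivation:
I0 mul r4 <- r5,r4: IF@1 ID@2 stall=0 (-) EX@3 MEM@4 WB@5
I1 mul r5 <- r2,r1: IF@2 ID@3 stall=0 (-) EX@4 MEM@5 WB@6
I2 add r4 <- r2,r4: IF@3 ID@4 stall=1 (RAW on I0.r4 (WB@5)) EX@6 MEM@7 WB@8
I3 add r5 <- r2,r2: IF@4 ID@6 stall=0 (-) EX@7 MEM@8 WB@9
I4 ld r2 <- r4: IF@6 ID@7 stall=1 (RAW on I2.r4 (WB@8)) EX@9 MEM@10 WB@11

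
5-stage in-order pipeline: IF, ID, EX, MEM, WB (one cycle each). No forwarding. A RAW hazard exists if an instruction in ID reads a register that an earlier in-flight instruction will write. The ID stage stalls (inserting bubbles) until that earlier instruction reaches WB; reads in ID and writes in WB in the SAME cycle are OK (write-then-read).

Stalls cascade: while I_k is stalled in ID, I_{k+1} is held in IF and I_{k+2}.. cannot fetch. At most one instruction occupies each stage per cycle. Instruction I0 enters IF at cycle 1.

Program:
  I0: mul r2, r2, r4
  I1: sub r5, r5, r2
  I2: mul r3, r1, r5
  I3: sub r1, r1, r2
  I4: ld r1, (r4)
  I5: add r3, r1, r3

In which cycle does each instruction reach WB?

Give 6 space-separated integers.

I0 mul r2 <- r2,r4: IF@1 ID@2 stall=0 (-) EX@3 MEM@4 WB@5
I1 sub r5 <- r5,r2: IF@2 ID@3 stall=2 (RAW on I0.r2 (WB@5)) EX@6 MEM@7 WB@8
I2 mul r3 <- r1,r5: IF@3 ID@6 stall=2 (RAW on I1.r5 (WB@8)) EX@9 MEM@10 WB@11
I3 sub r1 <- r1,r2: IF@6 ID@9 stall=0 (-) EX@10 MEM@11 WB@12
I4 ld r1 <- r4: IF@9 ID@10 stall=0 (-) EX@11 MEM@12 WB@13
I5 add r3 <- r1,r3: IF@10 ID@11 stall=2 (RAW on I4.r1 (WB@13)) EX@14 MEM@15 WB@16

Answer: 5 8 11 12 13 16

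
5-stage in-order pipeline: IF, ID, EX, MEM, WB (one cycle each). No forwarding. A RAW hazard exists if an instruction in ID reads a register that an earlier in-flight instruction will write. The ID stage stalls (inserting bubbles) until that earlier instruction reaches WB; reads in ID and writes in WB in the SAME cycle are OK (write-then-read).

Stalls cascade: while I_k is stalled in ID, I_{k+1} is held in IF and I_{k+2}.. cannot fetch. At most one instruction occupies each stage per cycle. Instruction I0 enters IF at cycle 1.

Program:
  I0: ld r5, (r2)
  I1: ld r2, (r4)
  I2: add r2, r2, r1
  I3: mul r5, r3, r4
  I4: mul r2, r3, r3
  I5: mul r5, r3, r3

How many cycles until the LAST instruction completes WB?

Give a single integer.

I0 ld r5 <- r2: IF@1 ID@2 stall=0 (-) EX@3 MEM@4 WB@5
I1 ld r2 <- r4: IF@2 ID@3 stall=0 (-) EX@4 MEM@5 WB@6
I2 add r2 <- r2,r1: IF@3 ID@4 stall=2 (RAW on I1.r2 (WB@6)) EX@7 MEM@8 WB@9
I3 mul r5 <- r3,r4: IF@4 ID@7 stall=0 (-) EX@8 MEM@9 WB@10
I4 mul r2 <- r3,r3: IF@7 ID@8 stall=0 (-) EX@9 MEM@10 WB@11
I5 mul r5 <- r3,r3: IF@8 ID@9 stall=0 (-) EX@10 MEM@11 WB@12

Answer: 12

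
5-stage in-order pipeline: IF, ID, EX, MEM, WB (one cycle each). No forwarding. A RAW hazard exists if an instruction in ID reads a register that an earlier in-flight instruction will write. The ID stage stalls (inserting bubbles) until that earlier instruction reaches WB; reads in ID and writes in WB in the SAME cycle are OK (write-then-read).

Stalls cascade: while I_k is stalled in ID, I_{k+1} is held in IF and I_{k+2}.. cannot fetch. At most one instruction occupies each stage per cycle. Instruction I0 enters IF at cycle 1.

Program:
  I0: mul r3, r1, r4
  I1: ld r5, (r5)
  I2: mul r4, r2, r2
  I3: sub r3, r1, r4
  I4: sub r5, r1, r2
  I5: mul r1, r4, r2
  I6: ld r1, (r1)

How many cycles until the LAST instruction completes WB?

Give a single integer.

I0 mul r3 <- r1,r4: IF@1 ID@2 stall=0 (-) EX@3 MEM@4 WB@5
I1 ld r5 <- r5: IF@2 ID@3 stall=0 (-) EX@4 MEM@5 WB@6
I2 mul r4 <- r2,r2: IF@3 ID@4 stall=0 (-) EX@5 MEM@6 WB@7
I3 sub r3 <- r1,r4: IF@4 ID@5 stall=2 (RAW on I2.r4 (WB@7)) EX@8 MEM@9 WB@10
I4 sub r5 <- r1,r2: IF@5 ID@8 stall=0 (-) EX@9 MEM@10 WB@11
I5 mul r1 <- r4,r2: IF@8 ID@9 stall=0 (-) EX@10 MEM@11 WB@12
I6 ld r1 <- r1: IF@9 ID@10 stall=2 (RAW on I5.r1 (WB@12)) EX@13 MEM@14 WB@15

Answer: 15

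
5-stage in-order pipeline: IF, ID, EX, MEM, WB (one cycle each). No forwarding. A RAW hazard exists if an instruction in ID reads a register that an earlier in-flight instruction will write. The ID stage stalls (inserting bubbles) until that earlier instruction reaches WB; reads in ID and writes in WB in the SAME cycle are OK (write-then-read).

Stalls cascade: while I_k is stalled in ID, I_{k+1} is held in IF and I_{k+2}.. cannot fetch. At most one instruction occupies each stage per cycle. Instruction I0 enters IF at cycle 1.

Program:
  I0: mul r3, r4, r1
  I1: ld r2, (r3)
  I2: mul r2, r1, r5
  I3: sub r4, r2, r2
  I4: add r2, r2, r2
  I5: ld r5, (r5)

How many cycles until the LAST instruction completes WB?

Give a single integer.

I0 mul r3 <- r4,r1: IF@1 ID@2 stall=0 (-) EX@3 MEM@4 WB@5
I1 ld r2 <- r3: IF@2 ID@3 stall=2 (RAW on I0.r3 (WB@5)) EX@6 MEM@7 WB@8
I2 mul r2 <- r1,r5: IF@3 ID@6 stall=0 (-) EX@7 MEM@8 WB@9
I3 sub r4 <- r2,r2: IF@6 ID@7 stall=2 (RAW on I2.r2 (WB@9)) EX@10 MEM@11 WB@12
I4 add r2 <- r2,r2: IF@7 ID@10 stall=0 (-) EX@11 MEM@12 WB@13
I5 ld r5 <- r5: IF@10 ID@11 stall=0 (-) EX@12 MEM@13 WB@14

Answer: 14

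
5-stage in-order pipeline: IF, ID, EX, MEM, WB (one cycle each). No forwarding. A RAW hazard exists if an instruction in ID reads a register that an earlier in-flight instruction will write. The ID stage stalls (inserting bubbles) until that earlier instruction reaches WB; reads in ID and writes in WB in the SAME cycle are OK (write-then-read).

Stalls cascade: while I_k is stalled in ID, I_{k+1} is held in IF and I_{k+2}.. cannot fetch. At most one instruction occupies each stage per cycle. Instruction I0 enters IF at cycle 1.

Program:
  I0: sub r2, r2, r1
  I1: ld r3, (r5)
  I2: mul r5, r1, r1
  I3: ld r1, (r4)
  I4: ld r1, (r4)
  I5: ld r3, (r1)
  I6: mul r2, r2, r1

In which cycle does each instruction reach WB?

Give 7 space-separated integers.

Answer: 5 6 7 8 9 12 13

Derivation:
I0 sub r2 <- r2,r1: IF@1 ID@2 stall=0 (-) EX@3 MEM@4 WB@5
I1 ld r3 <- r5: IF@2 ID@3 stall=0 (-) EX@4 MEM@5 WB@6
I2 mul r5 <- r1,r1: IF@3 ID@4 stall=0 (-) EX@5 MEM@6 WB@7
I3 ld r1 <- r4: IF@4 ID@5 stall=0 (-) EX@6 MEM@7 WB@8
I4 ld r1 <- r4: IF@5 ID@6 stall=0 (-) EX@7 MEM@8 WB@9
I5 ld r3 <- r1: IF@6 ID@7 stall=2 (RAW on I4.r1 (WB@9)) EX@10 MEM@11 WB@12
I6 mul r2 <- r2,r1: IF@7 ID@10 stall=0 (-) EX@11 MEM@12 WB@13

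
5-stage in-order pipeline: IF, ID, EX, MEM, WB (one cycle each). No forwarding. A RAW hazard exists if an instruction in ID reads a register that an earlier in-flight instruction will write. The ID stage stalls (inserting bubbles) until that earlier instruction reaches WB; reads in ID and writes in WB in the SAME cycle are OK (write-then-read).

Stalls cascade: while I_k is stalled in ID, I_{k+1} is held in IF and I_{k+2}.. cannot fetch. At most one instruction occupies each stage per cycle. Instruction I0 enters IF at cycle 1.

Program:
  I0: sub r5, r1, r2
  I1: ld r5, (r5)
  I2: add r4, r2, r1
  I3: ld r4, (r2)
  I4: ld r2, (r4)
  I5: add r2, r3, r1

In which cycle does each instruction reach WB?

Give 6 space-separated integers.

I0 sub r5 <- r1,r2: IF@1 ID@2 stall=0 (-) EX@3 MEM@4 WB@5
I1 ld r5 <- r5: IF@2 ID@3 stall=2 (RAW on I0.r5 (WB@5)) EX@6 MEM@7 WB@8
I2 add r4 <- r2,r1: IF@3 ID@6 stall=0 (-) EX@7 MEM@8 WB@9
I3 ld r4 <- r2: IF@6 ID@7 stall=0 (-) EX@8 MEM@9 WB@10
I4 ld r2 <- r4: IF@7 ID@8 stall=2 (RAW on I3.r4 (WB@10)) EX@11 MEM@12 WB@13
I5 add r2 <- r3,r1: IF@8 ID@11 stall=0 (-) EX@12 MEM@13 WB@14

Answer: 5 8 9 10 13 14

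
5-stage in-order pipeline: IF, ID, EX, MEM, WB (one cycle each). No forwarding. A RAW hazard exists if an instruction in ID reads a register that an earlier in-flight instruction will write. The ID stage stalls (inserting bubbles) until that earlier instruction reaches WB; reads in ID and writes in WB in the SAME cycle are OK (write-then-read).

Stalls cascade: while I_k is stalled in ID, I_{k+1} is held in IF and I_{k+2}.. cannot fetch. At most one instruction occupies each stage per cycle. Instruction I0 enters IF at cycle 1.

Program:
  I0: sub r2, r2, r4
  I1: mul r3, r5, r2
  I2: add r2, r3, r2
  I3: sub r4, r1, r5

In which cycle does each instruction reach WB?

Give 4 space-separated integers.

Answer: 5 8 11 12

Derivation:
I0 sub r2 <- r2,r4: IF@1 ID@2 stall=0 (-) EX@3 MEM@4 WB@5
I1 mul r3 <- r5,r2: IF@2 ID@3 stall=2 (RAW on I0.r2 (WB@5)) EX@6 MEM@7 WB@8
I2 add r2 <- r3,r2: IF@3 ID@6 stall=2 (RAW on I1.r3 (WB@8)) EX@9 MEM@10 WB@11
I3 sub r4 <- r1,r5: IF@6 ID@9 stall=0 (-) EX@10 MEM@11 WB@12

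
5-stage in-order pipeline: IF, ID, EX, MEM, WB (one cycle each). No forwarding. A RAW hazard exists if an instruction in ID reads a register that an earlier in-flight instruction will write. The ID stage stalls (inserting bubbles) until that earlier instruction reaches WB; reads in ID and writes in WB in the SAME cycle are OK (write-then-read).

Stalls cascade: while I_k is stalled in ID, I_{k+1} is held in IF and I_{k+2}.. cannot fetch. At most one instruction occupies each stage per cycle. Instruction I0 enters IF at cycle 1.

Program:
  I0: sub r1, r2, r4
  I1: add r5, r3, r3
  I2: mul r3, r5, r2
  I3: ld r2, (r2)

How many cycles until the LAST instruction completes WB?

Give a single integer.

Answer: 10

Derivation:
I0 sub r1 <- r2,r4: IF@1 ID@2 stall=0 (-) EX@3 MEM@4 WB@5
I1 add r5 <- r3,r3: IF@2 ID@3 stall=0 (-) EX@4 MEM@5 WB@6
I2 mul r3 <- r5,r2: IF@3 ID@4 stall=2 (RAW on I1.r5 (WB@6)) EX@7 MEM@8 WB@9
I3 ld r2 <- r2: IF@4 ID@7 stall=0 (-) EX@8 MEM@9 WB@10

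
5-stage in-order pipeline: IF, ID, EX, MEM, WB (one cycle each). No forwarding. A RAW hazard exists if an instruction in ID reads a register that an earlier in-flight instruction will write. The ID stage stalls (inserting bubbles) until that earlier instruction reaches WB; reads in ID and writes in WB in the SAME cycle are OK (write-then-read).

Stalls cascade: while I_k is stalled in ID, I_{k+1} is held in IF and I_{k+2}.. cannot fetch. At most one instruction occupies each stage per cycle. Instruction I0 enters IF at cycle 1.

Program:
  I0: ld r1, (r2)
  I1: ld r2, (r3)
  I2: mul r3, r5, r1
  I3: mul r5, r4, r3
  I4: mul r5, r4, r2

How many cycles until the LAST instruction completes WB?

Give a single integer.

I0 ld r1 <- r2: IF@1 ID@2 stall=0 (-) EX@3 MEM@4 WB@5
I1 ld r2 <- r3: IF@2 ID@3 stall=0 (-) EX@4 MEM@5 WB@6
I2 mul r3 <- r5,r1: IF@3 ID@4 stall=1 (RAW on I0.r1 (WB@5)) EX@6 MEM@7 WB@8
I3 mul r5 <- r4,r3: IF@4 ID@6 stall=2 (RAW on I2.r3 (WB@8)) EX@9 MEM@10 WB@11
I4 mul r5 <- r4,r2: IF@6 ID@9 stall=0 (-) EX@10 MEM@11 WB@12

Answer: 12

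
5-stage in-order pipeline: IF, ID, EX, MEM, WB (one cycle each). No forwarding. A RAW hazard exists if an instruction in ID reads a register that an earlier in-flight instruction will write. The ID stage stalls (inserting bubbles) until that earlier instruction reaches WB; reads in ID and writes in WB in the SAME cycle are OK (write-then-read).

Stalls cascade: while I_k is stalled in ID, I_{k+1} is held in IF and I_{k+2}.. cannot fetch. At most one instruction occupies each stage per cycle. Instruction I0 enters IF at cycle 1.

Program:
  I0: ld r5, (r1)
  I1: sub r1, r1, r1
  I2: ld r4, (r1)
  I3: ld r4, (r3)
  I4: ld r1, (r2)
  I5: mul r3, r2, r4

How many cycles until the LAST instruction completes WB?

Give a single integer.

Answer: 13

Derivation:
I0 ld r5 <- r1: IF@1 ID@2 stall=0 (-) EX@3 MEM@4 WB@5
I1 sub r1 <- r1,r1: IF@2 ID@3 stall=0 (-) EX@4 MEM@5 WB@6
I2 ld r4 <- r1: IF@3 ID@4 stall=2 (RAW on I1.r1 (WB@6)) EX@7 MEM@8 WB@9
I3 ld r4 <- r3: IF@4 ID@7 stall=0 (-) EX@8 MEM@9 WB@10
I4 ld r1 <- r2: IF@7 ID@8 stall=0 (-) EX@9 MEM@10 WB@11
I5 mul r3 <- r2,r4: IF@8 ID@9 stall=1 (RAW on I3.r4 (WB@10)) EX@11 MEM@12 WB@13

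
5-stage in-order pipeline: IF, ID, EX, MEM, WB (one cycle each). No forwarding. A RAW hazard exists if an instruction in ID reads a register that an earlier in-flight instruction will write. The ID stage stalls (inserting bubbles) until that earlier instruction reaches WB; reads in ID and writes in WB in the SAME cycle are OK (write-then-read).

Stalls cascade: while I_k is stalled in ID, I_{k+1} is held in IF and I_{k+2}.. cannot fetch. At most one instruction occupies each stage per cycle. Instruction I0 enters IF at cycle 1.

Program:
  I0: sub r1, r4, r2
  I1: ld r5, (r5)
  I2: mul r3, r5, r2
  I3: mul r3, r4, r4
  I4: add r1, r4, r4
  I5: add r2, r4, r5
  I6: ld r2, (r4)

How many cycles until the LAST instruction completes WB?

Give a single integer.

Answer: 13

Derivation:
I0 sub r1 <- r4,r2: IF@1 ID@2 stall=0 (-) EX@3 MEM@4 WB@5
I1 ld r5 <- r5: IF@2 ID@3 stall=0 (-) EX@4 MEM@5 WB@6
I2 mul r3 <- r5,r2: IF@3 ID@4 stall=2 (RAW on I1.r5 (WB@6)) EX@7 MEM@8 WB@9
I3 mul r3 <- r4,r4: IF@4 ID@7 stall=0 (-) EX@8 MEM@9 WB@10
I4 add r1 <- r4,r4: IF@7 ID@8 stall=0 (-) EX@9 MEM@10 WB@11
I5 add r2 <- r4,r5: IF@8 ID@9 stall=0 (-) EX@10 MEM@11 WB@12
I6 ld r2 <- r4: IF@9 ID@10 stall=0 (-) EX@11 MEM@12 WB@13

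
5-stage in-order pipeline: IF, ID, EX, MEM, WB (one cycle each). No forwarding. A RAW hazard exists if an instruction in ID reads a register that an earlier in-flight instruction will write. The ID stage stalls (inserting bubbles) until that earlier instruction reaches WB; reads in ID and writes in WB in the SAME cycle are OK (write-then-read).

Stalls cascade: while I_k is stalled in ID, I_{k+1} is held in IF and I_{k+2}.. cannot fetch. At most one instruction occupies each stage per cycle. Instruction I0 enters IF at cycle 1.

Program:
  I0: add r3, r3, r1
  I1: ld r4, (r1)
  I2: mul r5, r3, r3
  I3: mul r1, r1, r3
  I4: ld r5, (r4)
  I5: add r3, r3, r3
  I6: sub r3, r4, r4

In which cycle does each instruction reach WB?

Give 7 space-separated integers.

Answer: 5 6 8 9 10 11 12

Derivation:
I0 add r3 <- r3,r1: IF@1 ID@2 stall=0 (-) EX@3 MEM@4 WB@5
I1 ld r4 <- r1: IF@2 ID@3 stall=0 (-) EX@4 MEM@5 WB@6
I2 mul r5 <- r3,r3: IF@3 ID@4 stall=1 (RAW on I0.r3 (WB@5)) EX@6 MEM@7 WB@8
I3 mul r1 <- r1,r3: IF@4 ID@6 stall=0 (-) EX@7 MEM@8 WB@9
I4 ld r5 <- r4: IF@6 ID@7 stall=0 (-) EX@8 MEM@9 WB@10
I5 add r3 <- r3,r3: IF@7 ID@8 stall=0 (-) EX@9 MEM@10 WB@11
I6 sub r3 <- r4,r4: IF@8 ID@9 stall=0 (-) EX@10 MEM@11 WB@12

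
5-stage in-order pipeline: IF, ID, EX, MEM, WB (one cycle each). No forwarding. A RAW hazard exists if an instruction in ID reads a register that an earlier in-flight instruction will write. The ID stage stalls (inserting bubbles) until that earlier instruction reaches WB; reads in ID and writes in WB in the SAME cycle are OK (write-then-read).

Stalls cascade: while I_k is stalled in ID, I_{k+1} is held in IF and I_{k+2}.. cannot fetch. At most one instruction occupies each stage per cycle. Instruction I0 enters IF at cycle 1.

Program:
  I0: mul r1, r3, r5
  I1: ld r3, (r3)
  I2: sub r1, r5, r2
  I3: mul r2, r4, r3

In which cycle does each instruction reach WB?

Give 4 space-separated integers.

I0 mul r1 <- r3,r5: IF@1 ID@2 stall=0 (-) EX@3 MEM@4 WB@5
I1 ld r3 <- r3: IF@2 ID@3 stall=0 (-) EX@4 MEM@5 WB@6
I2 sub r1 <- r5,r2: IF@3 ID@4 stall=0 (-) EX@5 MEM@6 WB@7
I3 mul r2 <- r4,r3: IF@4 ID@5 stall=1 (RAW on I1.r3 (WB@6)) EX@7 MEM@8 WB@9

Answer: 5 6 7 9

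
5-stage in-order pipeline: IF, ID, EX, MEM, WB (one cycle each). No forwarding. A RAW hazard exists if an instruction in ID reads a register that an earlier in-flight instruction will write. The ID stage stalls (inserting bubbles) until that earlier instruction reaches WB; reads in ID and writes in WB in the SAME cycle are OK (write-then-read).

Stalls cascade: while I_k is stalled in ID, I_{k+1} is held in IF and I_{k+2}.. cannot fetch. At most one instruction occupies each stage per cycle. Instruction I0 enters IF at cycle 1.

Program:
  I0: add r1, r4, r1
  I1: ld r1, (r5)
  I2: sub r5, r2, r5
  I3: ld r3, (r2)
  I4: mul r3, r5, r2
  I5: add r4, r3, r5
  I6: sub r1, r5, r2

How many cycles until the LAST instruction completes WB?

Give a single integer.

Answer: 14

Derivation:
I0 add r1 <- r4,r1: IF@1 ID@2 stall=0 (-) EX@3 MEM@4 WB@5
I1 ld r1 <- r5: IF@2 ID@3 stall=0 (-) EX@4 MEM@5 WB@6
I2 sub r5 <- r2,r5: IF@3 ID@4 stall=0 (-) EX@5 MEM@6 WB@7
I3 ld r3 <- r2: IF@4 ID@5 stall=0 (-) EX@6 MEM@7 WB@8
I4 mul r3 <- r5,r2: IF@5 ID@6 stall=1 (RAW on I2.r5 (WB@7)) EX@8 MEM@9 WB@10
I5 add r4 <- r3,r5: IF@6 ID@8 stall=2 (RAW on I4.r3 (WB@10)) EX@11 MEM@12 WB@13
I6 sub r1 <- r5,r2: IF@8 ID@11 stall=0 (-) EX@12 MEM@13 WB@14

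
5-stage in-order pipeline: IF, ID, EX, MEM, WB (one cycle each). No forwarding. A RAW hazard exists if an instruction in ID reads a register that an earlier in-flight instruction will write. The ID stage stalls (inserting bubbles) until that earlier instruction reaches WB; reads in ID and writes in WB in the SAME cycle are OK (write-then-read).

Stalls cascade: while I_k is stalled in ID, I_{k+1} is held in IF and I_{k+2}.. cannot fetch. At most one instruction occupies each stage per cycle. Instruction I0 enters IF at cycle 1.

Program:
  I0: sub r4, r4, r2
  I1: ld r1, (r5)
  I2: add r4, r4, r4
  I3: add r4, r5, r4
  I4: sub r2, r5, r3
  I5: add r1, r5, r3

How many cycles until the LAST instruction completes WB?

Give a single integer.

Answer: 13

Derivation:
I0 sub r4 <- r4,r2: IF@1 ID@2 stall=0 (-) EX@3 MEM@4 WB@5
I1 ld r1 <- r5: IF@2 ID@3 stall=0 (-) EX@4 MEM@5 WB@6
I2 add r4 <- r4,r4: IF@3 ID@4 stall=1 (RAW on I0.r4 (WB@5)) EX@6 MEM@7 WB@8
I3 add r4 <- r5,r4: IF@4 ID@6 stall=2 (RAW on I2.r4 (WB@8)) EX@9 MEM@10 WB@11
I4 sub r2 <- r5,r3: IF@6 ID@9 stall=0 (-) EX@10 MEM@11 WB@12
I5 add r1 <- r5,r3: IF@9 ID@10 stall=0 (-) EX@11 MEM@12 WB@13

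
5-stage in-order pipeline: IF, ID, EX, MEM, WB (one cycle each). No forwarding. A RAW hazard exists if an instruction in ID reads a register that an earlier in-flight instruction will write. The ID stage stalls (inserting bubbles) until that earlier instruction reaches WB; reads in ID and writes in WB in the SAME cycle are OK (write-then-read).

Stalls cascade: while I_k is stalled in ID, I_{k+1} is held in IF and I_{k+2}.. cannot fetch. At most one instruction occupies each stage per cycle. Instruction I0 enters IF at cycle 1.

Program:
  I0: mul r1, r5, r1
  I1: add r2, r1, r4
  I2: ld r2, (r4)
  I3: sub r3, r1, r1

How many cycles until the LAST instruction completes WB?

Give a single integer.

Answer: 10

Derivation:
I0 mul r1 <- r5,r1: IF@1 ID@2 stall=0 (-) EX@3 MEM@4 WB@5
I1 add r2 <- r1,r4: IF@2 ID@3 stall=2 (RAW on I0.r1 (WB@5)) EX@6 MEM@7 WB@8
I2 ld r2 <- r4: IF@3 ID@6 stall=0 (-) EX@7 MEM@8 WB@9
I3 sub r3 <- r1,r1: IF@6 ID@7 stall=0 (-) EX@8 MEM@9 WB@10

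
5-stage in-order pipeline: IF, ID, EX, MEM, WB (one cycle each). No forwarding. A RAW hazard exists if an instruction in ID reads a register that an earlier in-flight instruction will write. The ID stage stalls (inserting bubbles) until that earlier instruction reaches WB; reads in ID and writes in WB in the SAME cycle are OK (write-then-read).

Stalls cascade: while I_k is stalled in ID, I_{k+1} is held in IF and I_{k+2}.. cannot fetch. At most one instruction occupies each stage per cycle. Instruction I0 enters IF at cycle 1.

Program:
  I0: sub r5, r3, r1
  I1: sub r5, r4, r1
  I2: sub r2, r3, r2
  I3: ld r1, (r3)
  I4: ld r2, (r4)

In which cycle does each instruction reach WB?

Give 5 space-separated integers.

Answer: 5 6 7 8 9

Derivation:
I0 sub r5 <- r3,r1: IF@1 ID@2 stall=0 (-) EX@3 MEM@4 WB@5
I1 sub r5 <- r4,r1: IF@2 ID@3 stall=0 (-) EX@4 MEM@5 WB@6
I2 sub r2 <- r3,r2: IF@3 ID@4 stall=0 (-) EX@5 MEM@6 WB@7
I3 ld r1 <- r3: IF@4 ID@5 stall=0 (-) EX@6 MEM@7 WB@8
I4 ld r2 <- r4: IF@5 ID@6 stall=0 (-) EX@7 MEM@8 WB@9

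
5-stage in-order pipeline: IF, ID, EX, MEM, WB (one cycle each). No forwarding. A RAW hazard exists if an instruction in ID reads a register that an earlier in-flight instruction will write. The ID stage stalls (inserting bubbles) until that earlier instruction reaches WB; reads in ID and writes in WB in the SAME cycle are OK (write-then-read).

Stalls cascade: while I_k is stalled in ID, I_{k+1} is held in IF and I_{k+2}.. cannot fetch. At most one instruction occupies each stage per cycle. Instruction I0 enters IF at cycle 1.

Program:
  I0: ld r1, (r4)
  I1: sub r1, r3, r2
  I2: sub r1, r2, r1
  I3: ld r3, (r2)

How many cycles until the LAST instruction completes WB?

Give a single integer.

I0 ld r1 <- r4: IF@1 ID@2 stall=0 (-) EX@3 MEM@4 WB@5
I1 sub r1 <- r3,r2: IF@2 ID@3 stall=0 (-) EX@4 MEM@5 WB@6
I2 sub r1 <- r2,r1: IF@3 ID@4 stall=2 (RAW on I1.r1 (WB@6)) EX@7 MEM@8 WB@9
I3 ld r3 <- r2: IF@4 ID@7 stall=0 (-) EX@8 MEM@9 WB@10

Answer: 10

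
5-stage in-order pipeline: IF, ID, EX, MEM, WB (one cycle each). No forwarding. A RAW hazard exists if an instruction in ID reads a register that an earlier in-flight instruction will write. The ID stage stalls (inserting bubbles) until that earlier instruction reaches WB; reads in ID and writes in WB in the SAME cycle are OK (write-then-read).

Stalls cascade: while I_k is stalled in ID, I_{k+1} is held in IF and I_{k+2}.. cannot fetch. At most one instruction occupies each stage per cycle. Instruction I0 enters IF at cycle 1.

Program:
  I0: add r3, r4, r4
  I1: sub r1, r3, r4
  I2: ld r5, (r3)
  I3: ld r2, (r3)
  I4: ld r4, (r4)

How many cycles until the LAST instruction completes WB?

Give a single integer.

I0 add r3 <- r4,r4: IF@1 ID@2 stall=0 (-) EX@3 MEM@4 WB@5
I1 sub r1 <- r3,r4: IF@2 ID@3 stall=2 (RAW on I0.r3 (WB@5)) EX@6 MEM@7 WB@8
I2 ld r5 <- r3: IF@3 ID@6 stall=0 (-) EX@7 MEM@8 WB@9
I3 ld r2 <- r3: IF@6 ID@7 stall=0 (-) EX@8 MEM@9 WB@10
I4 ld r4 <- r4: IF@7 ID@8 stall=0 (-) EX@9 MEM@10 WB@11

Answer: 11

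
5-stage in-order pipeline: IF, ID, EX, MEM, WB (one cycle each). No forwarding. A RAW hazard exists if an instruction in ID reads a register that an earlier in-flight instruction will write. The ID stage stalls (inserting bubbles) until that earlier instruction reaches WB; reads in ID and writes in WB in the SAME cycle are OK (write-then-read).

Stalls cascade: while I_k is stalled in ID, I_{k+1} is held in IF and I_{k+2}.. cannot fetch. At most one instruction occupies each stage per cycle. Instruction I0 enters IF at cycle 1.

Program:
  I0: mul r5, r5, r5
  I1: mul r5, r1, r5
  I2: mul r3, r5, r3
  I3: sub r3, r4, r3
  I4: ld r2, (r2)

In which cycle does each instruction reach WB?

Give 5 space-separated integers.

Answer: 5 8 11 14 15

Derivation:
I0 mul r5 <- r5,r5: IF@1 ID@2 stall=0 (-) EX@3 MEM@4 WB@5
I1 mul r5 <- r1,r5: IF@2 ID@3 stall=2 (RAW on I0.r5 (WB@5)) EX@6 MEM@7 WB@8
I2 mul r3 <- r5,r3: IF@3 ID@6 stall=2 (RAW on I1.r5 (WB@8)) EX@9 MEM@10 WB@11
I3 sub r3 <- r4,r3: IF@6 ID@9 stall=2 (RAW on I2.r3 (WB@11)) EX@12 MEM@13 WB@14
I4 ld r2 <- r2: IF@9 ID@12 stall=0 (-) EX@13 MEM@14 WB@15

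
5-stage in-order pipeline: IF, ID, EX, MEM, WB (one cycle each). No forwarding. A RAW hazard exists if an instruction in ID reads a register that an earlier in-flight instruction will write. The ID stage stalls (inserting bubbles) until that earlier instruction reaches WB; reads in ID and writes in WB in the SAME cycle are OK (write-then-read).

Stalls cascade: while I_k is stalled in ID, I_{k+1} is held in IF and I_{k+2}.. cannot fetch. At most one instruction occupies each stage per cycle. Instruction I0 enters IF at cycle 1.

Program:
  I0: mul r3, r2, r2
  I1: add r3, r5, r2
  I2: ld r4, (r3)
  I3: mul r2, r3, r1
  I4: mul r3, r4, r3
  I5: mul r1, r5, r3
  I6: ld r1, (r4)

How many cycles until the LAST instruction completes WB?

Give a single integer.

I0 mul r3 <- r2,r2: IF@1 ID@2 stall=0 (-) EX@3 MEM@4 WB@5
I1 add r3 <- r5,r2: IF@2 ID@3 stall=0 (-) EX@4 MEM@5 WB@6
I2 ld r4 <- r3: IF@3 ID@4 stall=2 (RAW on I1.r3 (WB@6)) EX@7 MEM@8 WB@9
I3 mul r2 <- r3,r1: IF@4 ID@7 stall=0 (-) EX@8 MEM@9 WB@10
I4 mul r3 <- r4,r3: IF@7 ID@8 stall=1 (RAW on I2.r4 (WB@9)) EX@10 MEM@11 WB@12
I5 mul r1 <- r5,r3: IF@8 ID@10 stall=2 (RAW on I4.r3 (WB@12)) EX@13 MEM@14 WB@15
I6 ld r1 <- r4: IF@10 ID@13 stall=0 (-) EX@14 MEM@15 WB@16

Answer: 16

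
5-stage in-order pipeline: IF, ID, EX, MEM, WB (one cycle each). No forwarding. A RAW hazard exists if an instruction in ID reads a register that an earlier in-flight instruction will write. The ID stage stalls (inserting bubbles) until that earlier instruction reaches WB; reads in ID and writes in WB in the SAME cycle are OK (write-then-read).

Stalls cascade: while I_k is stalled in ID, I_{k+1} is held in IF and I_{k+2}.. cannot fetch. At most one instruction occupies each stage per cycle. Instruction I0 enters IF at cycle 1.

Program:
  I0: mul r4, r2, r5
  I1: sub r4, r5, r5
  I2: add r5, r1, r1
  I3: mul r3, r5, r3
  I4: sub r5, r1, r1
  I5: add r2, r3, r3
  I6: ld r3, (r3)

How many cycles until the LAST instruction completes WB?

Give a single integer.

I0 mul r4 <- r2,r5: IF@1 ID@2 stall=0 (-) EX@3 MEM@4 WB@5
I1 sub r4 <- r5,r5: IF@2 ID@3 stall=0 (-) EX@4 MEM@5 WB@6
I2 add r5 <- r1,r1: IF@3 ID@4 stall=0 (-) EX@5 MEM@6 WB@7
I3 mul r3 <- r5,r3: IF@4 ID@5 stall=2 (RAW on I2.r5 (WB@7)) EX@8 MEM@9 WB@10
I4 sub r5 <- r1,r1: IF@5 ID@8 stall=0 (-) EX@9 MEM@10 WB@11
I5 add r2 <- r3,r3: IF@8 ID@9 stall=1 (RAW on I3.r3 (WB@10)) EX@11 MEM@12 WB@13
I6 ld r3 <- r3: IF@9 ID@11 stall=0 (-) EX@12 MEM@13 WB@14

Answer: 14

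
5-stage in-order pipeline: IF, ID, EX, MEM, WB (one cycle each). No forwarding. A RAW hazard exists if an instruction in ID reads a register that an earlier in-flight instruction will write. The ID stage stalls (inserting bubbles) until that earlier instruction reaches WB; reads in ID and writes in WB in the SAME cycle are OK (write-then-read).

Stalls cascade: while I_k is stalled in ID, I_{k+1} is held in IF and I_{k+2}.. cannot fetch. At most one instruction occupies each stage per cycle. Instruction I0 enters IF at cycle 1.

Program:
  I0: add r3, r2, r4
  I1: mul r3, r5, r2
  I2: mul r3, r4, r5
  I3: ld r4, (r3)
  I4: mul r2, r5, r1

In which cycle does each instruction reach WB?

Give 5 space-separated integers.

I0 add r3 <- r2,r4: IF@1 ID@2 stall=0 (-) EX@3 MEM@4 WB@5
I1 mul r3 <- r5,r2: IF@2 ID@3 stall=0 (-) EX@4 MEM@5 WB@6
I2 mul r3 <- r4,r5: IF@3 ID@4 stall=0 (-) EX@5 MEM@6 WB@7
I3 ld r4 <- r3: IF@4 ID@5 stall=2 (RAW on I2.r3 (WB@7)) EX@8 MEM@9 WB@10
I4 mul r2 <- r5,r1: IF@5 ID@8 stall=0 (-) EX@9 MEM@10 WB@11

Answer: 5 6 7 10 11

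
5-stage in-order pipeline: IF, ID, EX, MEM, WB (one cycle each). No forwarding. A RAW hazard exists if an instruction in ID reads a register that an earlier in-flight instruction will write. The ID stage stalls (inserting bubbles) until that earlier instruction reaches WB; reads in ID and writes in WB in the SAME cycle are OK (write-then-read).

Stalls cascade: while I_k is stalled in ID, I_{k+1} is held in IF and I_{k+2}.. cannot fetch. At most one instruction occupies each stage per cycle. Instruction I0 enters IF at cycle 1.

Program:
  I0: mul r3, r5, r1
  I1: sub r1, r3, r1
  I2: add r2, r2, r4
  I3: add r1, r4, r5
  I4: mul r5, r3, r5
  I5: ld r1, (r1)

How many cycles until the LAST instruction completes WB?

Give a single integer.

I0 mul r3 <- r5,r1: IF@1 ID@2 stall=0 (-) EX@3 MEM@4 WB@5
I1 sub r1 <- r3,r1: IF@2 ID@3 stall=2 (RAW on I0.r3 (WB@5)) EX@6 MEM@7 WB@8
I2 add r2 <- r2,r4: IF@3 ID@6 stall=0 (-) EX@7 MEM@8 WB@9
I3 add r1 <- r4,r5: IF@6 ID@7 stall=0 (-) EX@8 MEM@9 WB@10
I4 mul r5 <- r3,r5: IF@7 ID@8 stall=0 (-) EX@9 MEM@10 WB@11
I5 ld r1 <- r1: IF@8 ID@9 stall=1 (RAW on I3.r1 (WB@10)) EX@11 MEM@12 WB@13

Answer: 13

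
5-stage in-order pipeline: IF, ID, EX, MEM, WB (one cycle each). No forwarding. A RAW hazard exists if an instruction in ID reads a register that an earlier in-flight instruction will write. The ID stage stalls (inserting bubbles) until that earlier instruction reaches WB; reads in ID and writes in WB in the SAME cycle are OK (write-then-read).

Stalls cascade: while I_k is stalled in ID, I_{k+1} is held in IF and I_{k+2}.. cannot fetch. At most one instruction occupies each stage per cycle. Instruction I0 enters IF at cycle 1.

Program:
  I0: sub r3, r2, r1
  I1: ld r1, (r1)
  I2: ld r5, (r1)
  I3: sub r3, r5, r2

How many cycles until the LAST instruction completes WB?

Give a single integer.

I0 sub r3 <- r2,r1: IF@1 ID@2 stall=0 (-) EX@3 MEM@4 WB@5
I1 ld r1 <- r1: IF@2 ID@3 stall=0 (-) EX@4 MEM@5 WB@6
I2 ld r5 <- r1: IF@3 ID@4 stall=2 (RAW on I1.r1 (WB@6)) EX@7 MEM@8 WB@9
I3 sub r3 <- r5,r2: IF@4 ID@7 stall=2 (RAW on I2.r5 (WB@9)) EX@10 MEM@11 WB@12

Answer: 12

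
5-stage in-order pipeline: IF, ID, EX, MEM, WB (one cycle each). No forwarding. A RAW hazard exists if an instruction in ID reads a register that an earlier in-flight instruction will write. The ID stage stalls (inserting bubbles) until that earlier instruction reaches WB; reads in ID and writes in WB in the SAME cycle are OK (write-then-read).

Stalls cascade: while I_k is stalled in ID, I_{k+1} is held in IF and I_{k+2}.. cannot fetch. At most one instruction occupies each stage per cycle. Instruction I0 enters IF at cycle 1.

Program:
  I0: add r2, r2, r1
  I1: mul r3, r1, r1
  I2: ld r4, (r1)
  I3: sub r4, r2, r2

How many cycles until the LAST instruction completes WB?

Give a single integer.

Answer: 8

Derivation:
I0 add r2 <- r2,r1: IF@1 ID@2 stall=0 (-) EX@3 MEM@4 WB@5
I1 mul r3 <- r1,r1: IF@2 ID@3 stall=0 (-) EX@4 MEM@5 WB@6
I2 ld r4 <- r1: IF@3 ID@4 stall=0 (-) EX@5 MEM@6 WB@7
I3 sub r4 <- r2,r2: IF@4 ID@5 stall=0 (-) EX@6 MEM@7 WB@8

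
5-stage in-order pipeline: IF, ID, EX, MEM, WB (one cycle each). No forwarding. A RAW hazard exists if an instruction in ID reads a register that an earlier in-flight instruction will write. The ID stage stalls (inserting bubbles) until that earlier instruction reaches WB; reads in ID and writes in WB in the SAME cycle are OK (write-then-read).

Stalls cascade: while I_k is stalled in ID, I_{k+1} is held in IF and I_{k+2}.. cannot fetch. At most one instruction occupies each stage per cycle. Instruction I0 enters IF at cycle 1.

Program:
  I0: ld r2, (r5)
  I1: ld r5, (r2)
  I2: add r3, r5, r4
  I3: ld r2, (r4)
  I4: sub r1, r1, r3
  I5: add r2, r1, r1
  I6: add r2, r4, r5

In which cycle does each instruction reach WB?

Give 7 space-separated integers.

I0 ld r2 <- r5: IF@1 ID@2 stall=0 (-) EX@3 MEM@4 WB@5
I1 ld r5 <- r2: IF@2 ID@3 stall=2 (RAW on I0.r2 (WB@5)) EX@6 MEM@7 WB@8
I2 add r3 <- r5,r4: IF@3 ID@6 stall=2 (RAW on I1.r5 (WB@8)) EX@9 MEM@10 WB@11
I3 ld r2 <- r4: IF@6 ID@9 stall=0 (-) EX@10 MEM@11 WB@12
I4 sub r1 <- r1,r3: IF@9 ID@10 stall=1 (RAW on I2.r3 (WB@11)) EX@12 MEM@13 WB@14
I5 add r2 <- r1,r1: IF@10 ID@12 stall=2 (RAW on I4.r1 (WB@14)) EX@15 MEM@16 WB@17
I6 add r2 <- r4,r5: IF@12 ID@15 stall=0 (-) EX@16 MEM@17 WB@18

Answer: 5 8 11 12 14 17 18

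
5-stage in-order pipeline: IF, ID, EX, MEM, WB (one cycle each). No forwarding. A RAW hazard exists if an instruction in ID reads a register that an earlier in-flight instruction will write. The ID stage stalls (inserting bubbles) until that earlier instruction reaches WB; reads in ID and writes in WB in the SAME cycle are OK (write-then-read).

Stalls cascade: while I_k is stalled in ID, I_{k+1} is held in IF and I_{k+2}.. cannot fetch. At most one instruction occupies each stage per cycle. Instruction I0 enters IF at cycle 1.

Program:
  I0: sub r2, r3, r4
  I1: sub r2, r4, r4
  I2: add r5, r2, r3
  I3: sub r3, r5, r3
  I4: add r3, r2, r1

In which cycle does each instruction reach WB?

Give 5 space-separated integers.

I0 sub r2 <- r3,r4: IF@1 ID@2 stall=0 (-) EX@3 MEM@4 WB@5
I1 sub r2 <- r4,r4: IF@2 ID@3 stall=0 (-) EX@4 MEM@5 WB@6
I2 add r5 <- r2,r3: IF@3 ID@4 stall=2 (RAW on I1.r2 (WB@6)) EX@7 MEM@8 WB@9
I3 sub r3 <- r5,r3: IF@4 ID@7 stall=2 (RAW on I2.r5 (WB@9)) EX@10 MEM@11 WB@12
I4 add r3 <- r2,r1: IF@7 ID@10 stall=0 (-) EX@11 MEM@12 WB@13

Answer: 5 6 9 12 13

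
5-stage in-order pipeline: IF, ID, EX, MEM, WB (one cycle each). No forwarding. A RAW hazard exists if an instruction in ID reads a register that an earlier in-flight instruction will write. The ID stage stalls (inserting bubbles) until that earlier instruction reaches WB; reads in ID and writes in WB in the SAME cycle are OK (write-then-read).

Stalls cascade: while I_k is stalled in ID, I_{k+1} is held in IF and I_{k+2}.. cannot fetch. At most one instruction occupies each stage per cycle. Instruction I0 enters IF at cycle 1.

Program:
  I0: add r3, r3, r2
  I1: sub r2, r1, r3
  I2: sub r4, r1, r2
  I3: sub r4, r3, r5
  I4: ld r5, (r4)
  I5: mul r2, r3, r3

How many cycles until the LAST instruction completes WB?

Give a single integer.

Answer: 16

Derivation:
I0 add r3 <- r3,r2: IF@1 ID@2 stall=0 (-) EX@3 MEM@4 WB@5
I1 sub r2 <- r1,r3: IF@2 ID@3 stall=2 (RAW on I0.r3 (WB@5)) EX@6 MEM@7 WB@8
I2 sub r4 <- r1,r2: IF@3 ID@6 stall=2 (RAW on I1.r2 (WB@8)) EX@9 MEM@10 WB@11
I3 sub r4 <- r3,r5: IF@6 ID@9 stall=0 (-) EX@10 MEM@11 WB@12
I4 ld r5 <- r4: IF@9 ID@10 stall=2 (RAW on I3.r4 (WB@12)) EX@13 MEM@14 WB@15
I5 mul r2 <- r3,r3: IF@10 ID@13 stall=0 (-) EX@14 MEM@15 WB@16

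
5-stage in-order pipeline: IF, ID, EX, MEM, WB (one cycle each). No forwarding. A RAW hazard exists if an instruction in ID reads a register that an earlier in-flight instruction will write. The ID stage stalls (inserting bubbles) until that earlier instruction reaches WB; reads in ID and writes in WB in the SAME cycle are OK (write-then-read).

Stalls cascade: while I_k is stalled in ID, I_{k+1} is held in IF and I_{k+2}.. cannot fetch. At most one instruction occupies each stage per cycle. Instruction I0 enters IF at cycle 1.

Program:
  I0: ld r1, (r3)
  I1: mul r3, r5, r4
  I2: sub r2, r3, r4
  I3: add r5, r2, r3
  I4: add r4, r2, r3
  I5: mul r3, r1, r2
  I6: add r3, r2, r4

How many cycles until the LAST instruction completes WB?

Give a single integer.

I0 ld r1 <- r3: IF@1 ID@2 stall=0 (-) EX@3 MEM@4 WB@5
I1 mul r3 <- r5,r4: IF@2 ID@3 stall=0 (-) EX@4 MEM@5 WB@6
I2 sub r2 <- r3,r4: IF@3 ID@4 stall=2 (RAW on I1.r3 (WB@6)) EX@7 MEM@8 WB@9
I3 add r5 <- r2,r3: IF@4 ID@7 stall=2 (RAW on I2.r2 (WB@9)) EX@10 MEM@11 WB@12
I4 add r4 <- r2,r3: IF@7 ID@10 stall=0 (-) EX@11 MEM@12 WB@13
I5 mul r3 <- r1,r2: IF@10 ID@11 stall=0 (-) EX@12 MEM@13 WB@14
I6 add r3 <- r2,r4: IF@11 ID@12 stall=1 (RAW on I4.r4 (WB@13)) EX@14 MEM@15 WB@16

Answer: 16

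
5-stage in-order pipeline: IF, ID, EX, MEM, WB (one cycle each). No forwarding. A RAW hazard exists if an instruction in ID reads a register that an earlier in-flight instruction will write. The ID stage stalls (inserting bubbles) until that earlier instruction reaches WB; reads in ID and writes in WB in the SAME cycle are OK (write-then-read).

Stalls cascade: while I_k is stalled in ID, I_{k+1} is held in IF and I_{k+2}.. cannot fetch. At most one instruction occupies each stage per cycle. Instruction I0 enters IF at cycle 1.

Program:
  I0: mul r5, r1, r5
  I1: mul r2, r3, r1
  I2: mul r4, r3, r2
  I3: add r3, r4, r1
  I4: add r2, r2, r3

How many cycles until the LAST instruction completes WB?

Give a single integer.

I0 mul r5 <- r1,r5: IF@1 ID@2 stall=0 (-) EX@3 MEM@4 WB@5
I1 mul r2 <- r3,r1: IF@2 ID@3 stall=0 (-) EX@4 MEM@5 WB@6
I2 mul r4 <- r3,r2: IF@3 ID@4 stall=2 (RAW on I1.r2 (WB@6)) EX@7 MEM@8 WB@9
I3 add r3 <- r4,r1: IF@4 ID@7 stall=2 (RAW on I2.r4 (WB@9)) EX@10 MEM@11 WB@12
I4 add r2 <- r2,r3: IF@7 ID@10 stall=2 (RAW on I3.r3 (WB@12)) EX@13 MEM@14 WB@15

Answer: 15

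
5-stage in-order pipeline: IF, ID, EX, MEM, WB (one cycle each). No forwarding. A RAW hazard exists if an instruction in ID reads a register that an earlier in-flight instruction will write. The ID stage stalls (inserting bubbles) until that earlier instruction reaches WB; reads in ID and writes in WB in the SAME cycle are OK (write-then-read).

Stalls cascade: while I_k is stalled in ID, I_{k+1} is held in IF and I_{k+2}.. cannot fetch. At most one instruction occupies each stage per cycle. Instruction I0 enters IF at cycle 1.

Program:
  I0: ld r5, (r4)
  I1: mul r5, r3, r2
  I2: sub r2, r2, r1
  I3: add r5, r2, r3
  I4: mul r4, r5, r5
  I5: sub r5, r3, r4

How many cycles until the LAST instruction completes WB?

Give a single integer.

Answer: 16

Derivation:
I0 ld r5 <- r4: IF@1 ID@2 stall=0 (-) EX@3 MEM@4 WB@5
I1 mul r5 <- r3,r2: IF@2 ID@3 stall=0 (-) EX@4 MEM@5 WB@6
I2 sub r2 <- r2,r1: IF@3 ID@4 stall=0 (-) EX@5 MEM@6 WB@7
I3 add r5 <- r2,r3: IF@4 ID@5 stall=2 (RAW on I2.r2 (WB@7)) EX@8 MEM@9 WB@10
I4 mul r4 <- r5,r5: IF@5 ID@8 stall=2 (RAW on I3.r5 (WB@10)) EX@11 MEM@12 WB@13
I5 sub r5 <- r3,r4: IF@8 ID@11 stall=2 (RAW on I4.r4 (WB@13)) EX@14 MEM@15 WB@16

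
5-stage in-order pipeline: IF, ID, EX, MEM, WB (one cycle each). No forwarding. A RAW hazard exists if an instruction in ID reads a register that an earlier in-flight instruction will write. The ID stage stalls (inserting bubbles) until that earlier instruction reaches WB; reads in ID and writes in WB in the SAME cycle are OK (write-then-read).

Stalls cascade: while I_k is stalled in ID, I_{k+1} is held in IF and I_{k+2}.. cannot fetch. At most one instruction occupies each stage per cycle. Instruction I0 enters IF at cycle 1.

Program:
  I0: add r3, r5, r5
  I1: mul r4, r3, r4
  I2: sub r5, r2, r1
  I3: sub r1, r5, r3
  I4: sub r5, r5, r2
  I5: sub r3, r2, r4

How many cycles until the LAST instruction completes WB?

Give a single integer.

Answer: 14

Derivation:
I0 add r3 <- r5,r5: IF@1 ID@2 stall=0 (-) EX@3 MEM@4 WB@5
I1 mul r4 <- r3,r4: IF@2 ID@3 stall=2 (RAW on I0.r3 (WB@5)) EX@6 MEM@7 WB@8
I2 sub r5 <- r2,r1: IF@3 ID@6 stall=0 (-) EX@7 MEM@8 WB@9
I3 sub r1 <- r5,r3: IF@6 ID@7 stall=2 (RAW on I2.r5 (WB@9)) EX@10 MEM@11 WB@12
I4 sub r5 <- r5,r2: IF@7 ID@10 stall=0 (-) EX@11 MEM@12 WB@13
I5 sub r3 <- r2,r4: IF@10 ID@11 stall=0 (-) EX@12 MEM@13 WB@14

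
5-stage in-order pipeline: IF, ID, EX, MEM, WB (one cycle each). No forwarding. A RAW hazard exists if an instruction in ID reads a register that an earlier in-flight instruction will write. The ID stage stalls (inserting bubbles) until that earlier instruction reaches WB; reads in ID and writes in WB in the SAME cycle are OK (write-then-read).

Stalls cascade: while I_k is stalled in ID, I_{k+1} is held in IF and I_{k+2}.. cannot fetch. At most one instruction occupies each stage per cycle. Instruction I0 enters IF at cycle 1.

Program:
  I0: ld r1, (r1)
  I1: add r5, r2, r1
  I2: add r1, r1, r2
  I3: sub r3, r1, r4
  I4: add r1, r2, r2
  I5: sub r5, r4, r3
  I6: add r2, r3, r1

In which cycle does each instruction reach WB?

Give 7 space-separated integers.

I0 ld r1 <- r1: IF@1 ID@2 stall=0 (-) EX@3 MEM@4 WB@5
I1 add r5 <- r2,r1: IF@2 ID@3 stall=2 (RAW on I0.r1 (WB@5)) EX@6 MEM@7 WB@8
I2 add r1 <- r1,r2: IF@3 ID@6 stall=0 (-) EX@7 MEM@8 WB@9
I3 sub r3 <- r1,r4: IF@6 ID@7 stall=2 (RAW on I2.r1 (WB@9)) EX@10 MEM@11 WB@12
I4 add r1 <- r2,r2: IF@7 ID@10 stall=0 (-) EX@11 MEM@12 WB@13
I5 sub r5 <- r4,r3: IF@10 ID@11 stall=1 (RAW on I3.r3 (WB@12)) EX@13 MEM@14 WB@15
I6 add r2 <- r3,r1: IF@11 ID@13 stall=0 (-) EX@14 MEM@15 WB@16

Answer: 5 8 9 12 13 15 16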